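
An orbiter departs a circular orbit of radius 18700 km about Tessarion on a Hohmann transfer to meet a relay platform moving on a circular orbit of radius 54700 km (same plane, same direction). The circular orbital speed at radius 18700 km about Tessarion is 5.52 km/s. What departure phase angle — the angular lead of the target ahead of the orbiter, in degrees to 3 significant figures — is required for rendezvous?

From the circular-orbit relation v² = μ/r at r = 18700 km: μ = v²r = (5.52)² × 18700 = 5.69796×10^5 km³/s².
The Hohmann ellipse has a_t = (r₁ + r₂)/2 = 36700 km.
Transfer time t = π√(a_t³/μ) = 29261 s.
Target angular speed ω₂ = √(μ/r₂³) = 5.9004×10^-5 rad/s.
Angle swept by the target during transfer: ω₂·t = 1.7265 rad = 98.92°.
The orbiter traverses 180° on the transfer ellipse, so the target must lead by 180° − 98.92° = 81.1°.

φ = 81.1°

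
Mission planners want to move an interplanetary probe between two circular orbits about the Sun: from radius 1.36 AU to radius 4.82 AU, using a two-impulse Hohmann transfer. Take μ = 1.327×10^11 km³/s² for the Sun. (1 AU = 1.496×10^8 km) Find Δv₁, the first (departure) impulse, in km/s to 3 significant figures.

In km: r₁ = 1.36 × 1.496×10^8 = 2.03456×10^8 km; r₂ = 4.82 × 1.496×10^8 = 7.21072×10^8 km.
Semi-major axis of the transfer orbit: a_t = (2.03456×10^8 + 7.21072×10^8)/2 = 4.62264×10^8 km.
On the circular orbit at r = 2.03456×10^8 km, v_c = √(μ/r) = 25.539 km/s.
Vis-viva on the transfer ellipse at r = 2.03456×10^8 km gives v_t = √[μ(2/r − 1/a_t)] = 31.897 km/s.
Δv₁ = |v_t − v_c| = |31.897 − 25.539| = 6.358 km/s.

Δv₁ = 6.36 km/s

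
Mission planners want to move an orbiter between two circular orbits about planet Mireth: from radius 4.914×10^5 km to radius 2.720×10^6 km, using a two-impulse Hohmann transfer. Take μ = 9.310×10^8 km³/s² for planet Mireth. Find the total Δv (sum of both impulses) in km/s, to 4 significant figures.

Semi-major axis of the transfer orbit: a_t = (4.914×10^5 + 2.720×10^6)/2 = 1.6057×10^6 km.
Circular speed at r₁: v₁ = √(μ/r₁) = √(9.310×10^8/4.914×10^5) = 43.53 km/s.
On the transfer ellipse at r₁, v² = μ(2/r − 1/a) gives v_p = √[μ(2/r₁ − 1/a_t)] = 56.65 km/s.
First burn Δv₁ = |v_p − v₁| = 13.12 km/s.
At r₂, v₂ = √(μ/r₂) = 18.501 km/s.
Transfer-orbit speed at r₂: v_a = √[μ(2/r₂ − 1/a_t)] = 10.235 km/s.
Second burn Δv₂ = |v₂ − v_a| = 8.266 km/s.
Total Δv = Δv₁ + Δv₂ = 21.39 km/s.

Δv = 21.39 km/s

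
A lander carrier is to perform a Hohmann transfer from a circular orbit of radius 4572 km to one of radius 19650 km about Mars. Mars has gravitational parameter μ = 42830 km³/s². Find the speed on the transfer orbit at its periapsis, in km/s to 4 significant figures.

v = 3.899 km/s

The Hohmann ellipse has a_t = (r₁ + r₂)/2 = 12111 km.
The periapsis of the transfer ellipse is at r = 4572 km.
Applying v² = μ(2/r − 1/a_t): v = 3.899 km/s.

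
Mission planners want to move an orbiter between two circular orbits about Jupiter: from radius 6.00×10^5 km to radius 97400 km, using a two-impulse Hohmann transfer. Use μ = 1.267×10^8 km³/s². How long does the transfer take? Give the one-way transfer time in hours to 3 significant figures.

t = 16.0 hours

Semi-major axis of the transfer orbit: a_t = (6.000×10^5 + 97400)/2 = 3.487×10^5 km.
Transfer time t = π√(a_t³/μ) = π√((3.487×10^5)³ / 1.267×10^8) = 57470 s.
Converting: 57470 s ÷ 3600 s/hour = 16.0 hours.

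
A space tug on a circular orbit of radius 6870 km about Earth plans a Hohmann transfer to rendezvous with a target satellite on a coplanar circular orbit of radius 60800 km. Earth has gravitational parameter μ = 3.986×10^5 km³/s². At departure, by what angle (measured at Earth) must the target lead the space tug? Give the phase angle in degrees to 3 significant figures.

Semi-major axis of the transfer orbit: a_t = (6870 + 60800)/2 = 33835 km.
The half-period of the transfer ellipse is t = π√(a_t³/μ) = 30969 s.
The target's mean motion on its circular orbit is ω₂ = √(μ/r₂³) = 4.2113×10^-5 rad/s.
Angle swept by the target during transfer: ω₂·t = 1.3042 rad = 74.73°.
Arrival is 180° from departure on the ellipse, so φ = 180° − 74.73° = 105°.

φ = 105°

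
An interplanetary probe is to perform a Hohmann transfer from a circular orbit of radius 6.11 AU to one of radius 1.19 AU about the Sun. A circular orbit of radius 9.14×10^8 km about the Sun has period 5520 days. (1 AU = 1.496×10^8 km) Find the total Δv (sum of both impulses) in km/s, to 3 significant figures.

Δv = 13.2 km/s

From Kepler's third law T² = 4π²r³/μ at r = 9.14×10^8 km, T = 5520 days = 5520 × 86400 s = 4.76928×10^8 s: μ = 4π²r³/T² = 1.32523×10^11 km³/s².
In km: r₁ = 6.11 × 1.496×10^8 = 9.14056×10^8 km; r₂ = 1.19 × 1.496×10^8 = 1.78024×10^8 km.
The Hohmann ellipse has a_t = (r₁ + r₂)/2 = 5.4604×10^8 km.
At r₁ the circular-orbit speed is v₁ = √(μ/r₁) = 12.041 km/s.
Transfer-orbit speed at r₁ (vis-viva equation): v_a = √[μ(2/r₁ − 1/a_t)] = 6.8752 km/s.
First burn Δv₁ = |v_a − v₁| = 5.166 km/s.
At r₂, v₂ = √(μ/r₂) = 27.284 km/s.
Transfer-orbit speed at r₂: v_p = √[μ(2/r₂ − 1/a_t)] = 35.301 km/s.
Second burn Δv₂ = |v₂ − v_p| = 8.017 km/s.
Total Δv = Δv₁ + Δv₂ = 13.18 km/s.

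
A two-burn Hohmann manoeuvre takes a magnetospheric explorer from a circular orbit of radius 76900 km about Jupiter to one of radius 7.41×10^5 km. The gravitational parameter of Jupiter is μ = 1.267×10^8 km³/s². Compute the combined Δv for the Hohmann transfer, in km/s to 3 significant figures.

Transfer-ellipse semi-major axis a_t = (r₁ + r₂)/2 = (76900 + 7.410×10^5)/2 = 4.0895×10^5 km.
Circular speed at r₁: v₁ = √(μ/r₁) = √(1.267×10^8/76900) = 40.591 km/s.
On the transfer ellipse at r₁, vis-viva gives v_p = √[μ(2/r₁ − 1/a_t)] = 54.639 km/s.
First burn Δv₁ = |v_p − v₁| = 14.048 km/s.
At r₂, v₂ = √(μ/r₂) = 13.0761 km/s.
Transfer-orbit speed at r₂: v_a = √[μ(2/r₂ − 1/a_t)] = 5.67032 km/s.
Second burn Δv₂ = |v₂ − v_a| = 7.4058 km/s.
Total Δv = Δv₁ + Δv₂ = 21.45 km/s.

Δv = 21.5 km/s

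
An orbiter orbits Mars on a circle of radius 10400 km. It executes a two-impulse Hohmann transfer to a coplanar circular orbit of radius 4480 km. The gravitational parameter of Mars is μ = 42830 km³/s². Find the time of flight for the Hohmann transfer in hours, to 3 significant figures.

t = 2.71 hours

Semi-major axis of the transfer orbit: a_t = (10400 + 4480)/2 = 7440 km.
Transfer time t = π√(a_t³/μ) = π√((7440)³ / 42830) = 9742 s.
Converting: 9742 s ÷ 3600 s/hour = 2.71 hours.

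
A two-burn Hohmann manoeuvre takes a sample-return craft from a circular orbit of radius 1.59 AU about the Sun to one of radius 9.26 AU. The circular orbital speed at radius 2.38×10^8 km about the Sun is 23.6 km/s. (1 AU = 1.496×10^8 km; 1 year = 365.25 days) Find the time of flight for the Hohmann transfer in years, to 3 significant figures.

t = 6.32 years

From the circular-orbit relation v² = μ/r at r = 2.38×10^8 km: μ = v²r = (23.6)² × 2.38×10^8 = 1.32556×10^11 km³/s².
In km: r₁ = 1.59 × 1.496×10^8 = 2.37864×10^8 km; r₂ = 9.26 × 1.496×10^8 = 1.385296×10^9 km.
Transfer-ellipse semi-major axis a_t = (r₁ + r₂)/2 = (2.37864×10^8 + 1.385296×10^9)/2 = 8.1158×10^8 km.
By Kepler's third law the transfer-orbit period is T = 2π√(a_t³/μ), so t = T/2 = 1.995×10^8 s.
Converting: 1.995×10^8 s ÷ 3.15576×10^7 s/year (365.25 × 86400) = 6.32 years.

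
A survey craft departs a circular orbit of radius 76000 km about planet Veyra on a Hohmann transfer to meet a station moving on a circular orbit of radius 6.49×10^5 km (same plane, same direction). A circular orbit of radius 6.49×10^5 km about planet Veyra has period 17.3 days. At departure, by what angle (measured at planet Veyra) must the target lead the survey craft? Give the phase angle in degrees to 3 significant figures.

From Kepler's third law T² = 4π²r³/μ at r = 6.49×10^5 km, T = 17.3 days = 17.3 × 86400 s = 1.49472×10^6 s: μ = 4π²r³/T² = 4.83030×10^6 km³/s².
Semi-major axis of the transfer orbit: a_t = (76000 + 6.490×10^5)/2 = 3.625×10^5 km.
Transfer time t = π√(a_t³/μ) = 3.1198×10^5 s.
Target angular speed ω₂ = √(μ/r₂³) = 4.2036×10^-6 rad/s.
Angle swept by the target during transfer: ω₂·t = 1.3114 rad = 75.14°.
The survey craft traverses 180° on the transfer ellipse, so the target must lead by 180° − 75.14° = 105°.

φ = 105°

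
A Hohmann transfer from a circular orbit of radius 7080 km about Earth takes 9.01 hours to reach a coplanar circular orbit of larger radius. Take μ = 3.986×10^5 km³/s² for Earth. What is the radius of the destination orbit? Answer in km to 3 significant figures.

r₂ = 62700 km

Transfer time t = 9.01 hours = 32436 s, and t = π√(a_t³/μ).
So a_t = (μ t²/π²)^(1/3) = (3.986×10^5 × (32436)² / π²)^(1/3) = 34895 km.
Since a_t = (r₁ + r₂)/2, r₂ = 2a_t − r₁ = 2×34895 − 7080 = 62710 km.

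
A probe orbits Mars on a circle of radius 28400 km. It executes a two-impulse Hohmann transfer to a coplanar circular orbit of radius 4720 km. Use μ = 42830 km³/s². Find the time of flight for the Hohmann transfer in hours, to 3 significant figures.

The Hohmann ellipse has a_t = (r₁ + r₂)/2 = 16560 km.
Transfer time t = π√(a_t³/μ) = π√((16560)³ / 42830) = 32350 s.
Converting: 32350 s ÷ 3600 s/hour = 8.99 hours.

t = 8.99 hours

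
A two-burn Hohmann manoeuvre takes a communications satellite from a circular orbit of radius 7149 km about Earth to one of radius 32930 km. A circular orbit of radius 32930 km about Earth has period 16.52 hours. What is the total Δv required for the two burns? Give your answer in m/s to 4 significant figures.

From Kepler's third law T² = 4π²r³/μ at r = 32930 km, T = 16.52 hours = 16.52 × 3600 s = 59472 s: μ = 4π²r³/T² = 3.98575×10^5 km³/s².
Semi-major axis of the transfer orbit: a_t = (7149 + 32930)/2 = 20039.5 km.
Circular speed at r₁: v₁ = √(μ/r₁) = √(3.98575×10^5/7149) = 7.467 km/s.
On the transfer ellipse at r₁, vis-viva equation gives v_p = √[μ(2/r₁ − 1/a_t)] = 9.572 km/s.
First burn Δv₁ = |v_p − v₁| = 2.105 km/s.
Circular speed at r₂: v₂ = √(μ/r₂) = 3.479 km/s.
Transfer-orbit speed at r₂: v_a = √[μ(2/r₂ − 1/a_t)] = 2.078 km/s.
Second burn Δv₂ = |v₂ − v_a| = 1.401 km/s.
Total Δv = Δv₁ + Δv₂ = 3.506 km/s.

Δv = 3506 m/s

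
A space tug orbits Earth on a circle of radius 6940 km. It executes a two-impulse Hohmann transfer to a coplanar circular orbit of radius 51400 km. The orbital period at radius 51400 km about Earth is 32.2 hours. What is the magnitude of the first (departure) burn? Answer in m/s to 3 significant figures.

Δv₁ = 2480 m/s

From Kepler's third law T² = 4π²r³/μ at r = 51400 km, T = 32.2 hours = 32.2 × 3600 s = 1.1592×10^5 s: μ = 4π²r³/T² = 3.98963×10^5 km³/s².
Semi-major axis of the transfer orbit: a_t = (6940 + 51400)/2 = 29170 km.
On the circular orbit at r = 6940 km, v_c = √(μ/r) = 7.5820 km/s.
Vis-viva on the transfer ellipse at r = 6940 km gives v_t = √[μ(2/r − 1/a_t)] = 10.065 km/s.
Δv₁ = |v_t − v_c| = |10.065 − 7.5820| = 2.483 km/s.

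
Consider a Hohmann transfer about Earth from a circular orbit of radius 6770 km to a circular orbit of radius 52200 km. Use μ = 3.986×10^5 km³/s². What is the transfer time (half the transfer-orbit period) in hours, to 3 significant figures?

Semi-major axis of the transfer orbit: a_t = (6770 + 52200)/2 = 29485 km.
By Kepler's third law the transfer-orbit period is T = 2π√(a_t³/μ), so t = T/2 = 25190 s.
Converting: 25190 s ÷ 3600 s/hour = 7.00 hours.

t = 7.00 hours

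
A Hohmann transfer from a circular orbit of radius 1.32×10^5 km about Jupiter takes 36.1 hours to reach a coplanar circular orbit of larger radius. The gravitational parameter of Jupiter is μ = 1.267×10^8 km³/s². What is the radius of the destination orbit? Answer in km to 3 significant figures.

r₂ = 1.07×10^6 km

Transfer time t = 36.1 hours = 1.2996×10^5 s, and t = π√(a_t³/μ).
So a_t = (μ t²/π²)^(1/3) = (1.267×10^8 × (1.2996×10^5)² / π²)^(1/3) = 6.0076×10^5 km.
Since a_t = (r₁ + r₂)/2, r₂ = 2a_t − r₁ = 2×6.0076×10^5 − 1.320×10^5 = 1.06952×10^6 km.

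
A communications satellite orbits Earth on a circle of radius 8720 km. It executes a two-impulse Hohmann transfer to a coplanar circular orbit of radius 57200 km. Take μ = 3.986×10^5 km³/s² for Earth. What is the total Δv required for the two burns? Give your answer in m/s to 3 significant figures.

Transfer-ellipse semi-major axis a_t = (r₁ + r₂)/2 = (8720 + 57200)/2 = 32960 km.
At r₁ the circular-orbit speed is v₁ = √(μ/r₁) = 6.761 km/s.
On the transfer ellipse at r₁, vis-viva equation gives v_p = √[μ(2/r₁ − 1/a_t)] = 8.907 km/s.
First burn Δv₁ = |v_p − v₁| = 2.146 km/s.
At r₂, v₂ = √(μ/r₂) = 2.640 km/s.
Transfer-orbit speed at r₂: v_a = √[μ(2/r₂ − 1/a_t)] = 1.358 km/s.
Second burn Δv₂ = |v₂ − v_a| = 1.282 km/s.
Δv = Δv₁ + Δv₂ = 2.146 + 1.282 = 3.428 km/s.

Δv = 3430 m/s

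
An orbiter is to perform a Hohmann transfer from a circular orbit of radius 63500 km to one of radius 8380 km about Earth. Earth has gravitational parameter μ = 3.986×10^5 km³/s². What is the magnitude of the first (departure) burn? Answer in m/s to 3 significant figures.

Δv₁ = 1300 m/s

Transfer-ellipse semi-major axis a_t = (r₁ + r₂)/2 = (63500 + 8380)/2 = 35940 km.
Circular speed at r = 63500 km: v_c = √(μ/r) = 2.5054 km/s.
Transfer-orbit speed at the same r (vis-viva, a = a_t): v_t = √[μ(2/r − 1/a_t)] = 1.2098 km/s.
Δv₁ = |v_t − v_c| = |1.2098 − 2.5054| = 1.296 km/s.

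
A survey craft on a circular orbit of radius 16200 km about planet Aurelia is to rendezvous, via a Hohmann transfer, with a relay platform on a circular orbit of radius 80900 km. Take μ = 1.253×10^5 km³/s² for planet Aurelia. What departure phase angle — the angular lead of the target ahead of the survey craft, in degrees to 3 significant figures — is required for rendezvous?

Semi-major axis of the transfer orbit: a_t = (16200 + 80900)/2 = 48550 km.
The half-period of the transfer ellipse is t = π√(a_t³/μ) = 94942 s.
The target's mean motion on its circular orbit is ω₂ = √(μ/r₂³) = 1.5383×10^-5 rad/s.
Angle swept by the target during transfer: ω₂·t = 1.4605 rad = 83.68°.
Arrival is 180° from departure on the ellipse, so φ = 180° − 83.68° = 96.3°.

φ = 96.3°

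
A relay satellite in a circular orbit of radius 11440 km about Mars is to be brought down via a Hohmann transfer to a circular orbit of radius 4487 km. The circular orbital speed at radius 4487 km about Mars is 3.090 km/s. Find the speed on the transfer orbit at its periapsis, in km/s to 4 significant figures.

v = 3.704 km/s

From the circular-orbit relation v² = μ/r at r = 4487 km: μ = v²r = (3.090)² × 4487 = 42842.3 km³/s².
Semi-major axis of the transfer orbit: a_t = (11440 + 4487)/2 = 7963.5 km.
At periapsis, r = 4487 km.
Vis-viva: v = √[μ(2/r − 1/a_t)] = √[42842.3 × (2/4487 − 1/7963.5)] = 3.704 km/s.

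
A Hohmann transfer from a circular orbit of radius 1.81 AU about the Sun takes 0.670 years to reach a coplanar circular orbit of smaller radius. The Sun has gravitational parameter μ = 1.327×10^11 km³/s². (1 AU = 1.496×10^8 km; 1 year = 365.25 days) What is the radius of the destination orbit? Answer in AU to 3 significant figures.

r₂ = 0.621 AU

In km: r₁ = 1.81 × 1.496×10^8 = 2.70776×10^8 km.
Transfer time t = 0.670 years × 365.25 × 86400 s = 2.1143592×10^7 s, and t = π√(a_t³/μ).
So a_t = (μ t²/π²)^(1/3) = (1.327×10^11 × (2.1143592×10^7)² / π²)^(1/3) = 1.8182×10^8 km.
Since a_t = (r₁ + r₂)/2, r₂ = 2a_t − r₁ = 2×1.8182×10^8 − 2.70776×10^8 = 9.2864×10^7 km.
In AU: r₂ = 9.2864×10^7 / 1.496×10^8 = 0.621 AU.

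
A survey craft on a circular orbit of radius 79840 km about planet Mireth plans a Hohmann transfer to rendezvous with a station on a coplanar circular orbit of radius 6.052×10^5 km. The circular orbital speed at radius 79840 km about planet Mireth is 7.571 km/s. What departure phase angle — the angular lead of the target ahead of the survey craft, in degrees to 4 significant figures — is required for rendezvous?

From the circular-orbit relation v² = μ/r at r = 79840 km: μ = v²r = (7.571)² × 79840 = 4.57643×10^6 km³/s².
Transfer-ellipse semi-major axis a_t = (r₁ + r₂)/2 = (79840 + 6.052×10^5)/2 = 3.4252×10^5 km.
The half-period of the transfer ellipse is t = π√(a_t³/μ) = 2.9438×10^5 s.
The target's mean motion on its circular orbit is ω₂ = √(μ/r₂³) = 4.5438×10^-6 rad/s.
Angle swept by the target during transfer: ω₂·t = 1.3376 rad = 76.64°.
The survey craft traverses 180° on the transfer ellipse, so the target must lead by 180° − 76.64° = 103.4°.

φ = 103.4°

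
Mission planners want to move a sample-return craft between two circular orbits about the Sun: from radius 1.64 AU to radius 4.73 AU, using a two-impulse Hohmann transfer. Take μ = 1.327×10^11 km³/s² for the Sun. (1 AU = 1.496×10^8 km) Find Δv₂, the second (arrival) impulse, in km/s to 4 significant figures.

Δv₂ = 3.868 km/s

In km: r₁ = 1.64 × 1.496×10^8 = 2.45344×10^8 km; r₂ = 4.73 × 1.496×10^8 = 7.07608×10^8 km.
Transfer-ellipse semi-major axis a_t = (r₁ + r₂)/2 = (2.45344×10^8 + 7.07608×10^8)/2 = 4.76476×10^8 km.
Circular speed at r = 7.07608×10^8 km: v_c = √(μ/r) = 13.6943 km/s.
Vis-viva on the transfer ellipse at r = 7.07608×10^8 km gives v_t = √[μ(2/r − 1/a_t)] = 9.82667 km/s.
Δv₂ = |v_t − v_c| = |9.82667 − 13.6943| = 3.868 km/s.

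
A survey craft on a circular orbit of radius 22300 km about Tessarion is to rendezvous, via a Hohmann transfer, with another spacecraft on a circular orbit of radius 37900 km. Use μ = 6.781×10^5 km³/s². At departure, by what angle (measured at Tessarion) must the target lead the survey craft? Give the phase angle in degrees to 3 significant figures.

φ = 52.6°

Transfer-ellipse semi-major axis a_t = (r₁ + r₂)/2 = (22300 + 37900)/2 = 30100 km.
Transfer time t = π√(a_t³/μ) = 19923 s.
Target angular speed ω₂ = √(μ/r₂³) = 1.1161×10^-4 rad/s.
Angle swept by the target during transfer: ω₂·t = 2.224 rad = 127.4°.
Arrival is 180° from departure on the ellipse, so φ = 180° − 127.4° = 52.6°.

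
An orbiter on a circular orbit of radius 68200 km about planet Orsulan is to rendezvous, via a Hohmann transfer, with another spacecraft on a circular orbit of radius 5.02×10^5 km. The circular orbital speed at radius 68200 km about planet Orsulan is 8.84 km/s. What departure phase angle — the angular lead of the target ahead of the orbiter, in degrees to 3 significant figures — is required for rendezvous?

From the circular-orbit relation v² = μ/r at r = 68200 km: μ = v²r = (8.84)² × 68200 = 5.32953×10^6 km³/s².
The Hohmann ellipse has a_t = (r₁ + r₂)/2 = 2.851×10^5 km.
The half-period of the transfer ellipse is t = π√(a_t³/μ) = 2.0716×10^5 s.
Target angular speed ω₂ = √(μ/r₂³) = 6.4907×10^-6 rad/s.
Angle swept by the target during transfer: ω₂·t = 1.3446 rad = 77.04°.
The orbiter traverses 180° on the transfer ellipse, so the target must lead by 180° − 77.04° = 103°.

φ = 103°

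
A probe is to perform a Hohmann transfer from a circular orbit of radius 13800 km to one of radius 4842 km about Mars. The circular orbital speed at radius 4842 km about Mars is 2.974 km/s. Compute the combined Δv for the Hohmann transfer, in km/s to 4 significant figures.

From the circular-orbit relation v² = μ/r at r = 4842 km: μ = v²r = (2.974)² × 4842 = 42825.9 km³/s².
Semi-major axis of the transfer orbit: a_t = (13800 + 4842)/2 = 9321 km.
Circular speed at r₁: v₁ = √(μ/r₁) = √(42825.9/13800) = 1.7616 km/s.
On the transfer ellipse at r₁, v² = μ(2/r − 1/a) gives v_a = √[μ(2/r₁ − 1/a_t)] = 1.2697 km/s.
First burn Δv₁ = |v_a − v₁| = 0.4919 km/s.
Circular speed at r₂: v₂ = √(μ/r₂) = 2.9740 km/s.
Transfer-orbit speed at r₂: v_p = √[μ(2/r₂ − 1/a_t)] = 3.6187 km/s.
Second burn Δv₂ = |v₂ − v_p| = 0.6447 km/s.
Total Δv = Δv₁ + Δv₂ = 1.137 km/s.

Δv = 1.137 km/s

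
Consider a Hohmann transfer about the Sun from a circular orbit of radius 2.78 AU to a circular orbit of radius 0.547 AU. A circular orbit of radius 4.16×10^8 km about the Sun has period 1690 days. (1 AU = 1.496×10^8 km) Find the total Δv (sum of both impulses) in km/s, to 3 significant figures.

Δv = 19.5 km/s

From Kepler's third law T² = 4π²r³/μ at r = 4.16×10^8 km, T = 1690 days = 1690 × 86400 s = 1.46016×10^8 s: μ = 4π²r³/T² = 1.33303×10^11 km³/s².
In km: r₁ = 2.78 × 1.496×10^8 = 4.15888×10^8 km; r₂ = 0.547 × 1.496×10^8 = 8.18312×10^7 km.
The Hohmann ellipse has a_t = (r₁ + r₂)/2 = 2.488596×10^8 km.
At r₁ the circular-orbit speed is v₁ = √(μ/r₁) = 17.9032 km/s.
On the transfer ellipse at r₁, vis-viva gives v_a = √[μ(2/r₁ − 1/a_t)] = 10.2663 km/s.
First burn Δv₁ = |v_a − v₁| = 7.6369 km/s.
At r₂, v₂ = √(μ/r₂) = 40.361 km/s.
Transfer-orbit speed at r₂: v_p = √[μ(2/r₂ − 1/a_t)] = 52.176 km/s.
Second burn Δv₂ = |v₂ − v_p| = 11.815 km/s.
Total Δv = Δv₁ + Δv₂ = 19.45 km/s.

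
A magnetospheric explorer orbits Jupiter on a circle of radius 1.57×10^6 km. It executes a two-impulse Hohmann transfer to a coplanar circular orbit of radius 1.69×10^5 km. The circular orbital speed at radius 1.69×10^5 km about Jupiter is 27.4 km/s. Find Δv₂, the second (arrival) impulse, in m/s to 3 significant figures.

From the circular-orbit relation v² = μ/r at r = 1.69×10^5 km: μ = v²r = (27.4)² × 1.69×10^5 = 1.26878×10^8 km³/s².
The Hohmann ellipse has a_t = (r₁ + r₂)/2 = 8.695×10^5 km.
Circular speed at r = 1.690×10^5 km: v_c = √(μ/r) = 27.400 km/s.
Vis-viva on the transfer ellipse at r = 1.690×10^5 km gives v_t = √[μ(2/r − 1/a_t)] = 36.818 km/s.
Δv₂ = |v_t − v_c| = |36.818 − 27.400| = 9.418 km/s.

Δv₂ = 9420 m/s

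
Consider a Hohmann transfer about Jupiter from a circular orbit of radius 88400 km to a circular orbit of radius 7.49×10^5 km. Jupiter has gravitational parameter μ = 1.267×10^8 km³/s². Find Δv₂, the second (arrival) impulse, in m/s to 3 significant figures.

Δv₂ = 7030 m/s

Transfer-ellipse semi-major axis a_t = (r₁ + r₂)/2 = (88400 + 7.490×10^5)/2 = 4.187×10^5 km.
Circular speed at r = 7.490×10^5 km: v_c = √(μ/r) = 13.006 km/s.
Vis-viva on the transfer ellipse at r = 7.490×10^5 km gives v_t = √[μ(2/r − 1/a_t)] = 5.9762 km/s.
Δv₂ = |v_t − v_c| = |5.9762 − 13.006| = 7.030 km/s.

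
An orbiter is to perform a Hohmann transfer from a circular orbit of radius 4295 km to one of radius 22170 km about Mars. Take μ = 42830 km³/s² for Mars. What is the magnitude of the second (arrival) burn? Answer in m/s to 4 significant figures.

Δv₂ = 598.1 m/s

Transfer-ellipse semi-major axis a_t = (r₁ + r₂)/2 = (4295 + 22170)/2 = 13232.5 km.
Circular speed at r = 22170 km: v_c = √(μ/r) = 1.390 km/s.
Vis-viva on the transfer ellipse at r = 22170 km gives v_t = √[μ(2/r − 1/a_t)] = 0.7919 km/s.
Δv₂ = |v_t − v_c| = |0.7919 − 1.390| = 0.5981 km/s.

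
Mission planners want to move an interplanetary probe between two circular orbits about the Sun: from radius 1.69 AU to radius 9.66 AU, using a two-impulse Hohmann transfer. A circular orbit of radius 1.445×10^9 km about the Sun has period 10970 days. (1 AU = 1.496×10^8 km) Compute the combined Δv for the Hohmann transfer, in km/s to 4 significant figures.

Δv = 11.33 km/s

From Kepler's third law T² = 4π²r³/μ at r = 1.445×10^9 km, T = 10970 days = 10970 × 86400 s = 9.47808×10^8 s: μ = 4π²r³/T² = 1.32594×10^11 km³/s².
In km: r₁ = 1.69 × 1.496×10^8 = 2.52824×10^8 km; r₂ = 9.66 × 1.496×10^8 = 1.445136×10^9 km.
Semi-major axis of the transfer orbit: a_t = (2.52824×10^8 + 1.445136×10^9)/2 = 8.4898×10^8 km.
Circular speed at r₁: v₁ = √(μ/r₁) = √(1.32594×10^11/2.52824×10^8) = 22.90088 km/s.
On the transfer ellipse at r₁, vis-viva equation gives v_p = √[μ(2/r₁ − 1/a_t)] = 29.87843 km/s.
First burn Δv₁ = |v_p − v₁| = 6.978 km/s.
Circular speed at r₂: v₂ = √(μ/r₂) = 9.579 km/s.
Transfer-orbit speed at r₂: v_a = √[μ(2/r₂ − 1/a_t)] = 5.227 km/s.
Second burn Δv₂ = |v₂ − v_a| = 4.352 km/s.
Total Δv = Δv₁ + Δv₂ = 11.33 km/s.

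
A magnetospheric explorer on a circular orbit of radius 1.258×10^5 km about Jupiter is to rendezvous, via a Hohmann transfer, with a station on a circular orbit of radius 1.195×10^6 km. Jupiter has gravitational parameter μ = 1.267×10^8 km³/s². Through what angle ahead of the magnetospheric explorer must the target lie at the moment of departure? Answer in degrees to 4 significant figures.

The Hohmann ellipse has a_t = (r₁ + r₂)/2 = 6.604×10^5 km.
The half-period of the transfer ellipse is t = π√(a_t³/μ) = 1.49786×10^5 s.
Target angular speed ω₂ = √(μ/r₂³) = 8.61661×10^-6 rad/s.
Angle swept by the target during transfer: ω₂·t = 1.29065 rad = 73.949°.
Arrival is 180° from departure on the ellipse, so φ = 180° − 73.949° = 106.1°.

φ = 106.1°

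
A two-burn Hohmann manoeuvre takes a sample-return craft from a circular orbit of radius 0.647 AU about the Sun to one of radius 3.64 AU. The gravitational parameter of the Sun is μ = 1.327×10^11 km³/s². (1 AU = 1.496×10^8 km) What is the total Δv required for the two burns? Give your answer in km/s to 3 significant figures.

In km: r₁ = 0.647 × 1.496×10^8 = 9.67912×10^7 km; r₂ = 3.64 × 1.496×10^8 = 5.44544×10^8 km.
The Hohmann ellipse has a_t = (r₁ + r₂)/2 = 3.206676×10^8 km.
At r₁ the circular-orbit speed is v₁ = √(μ/r₁) = 37.027 km/s.
Transfer-orbit speed at r₁ (vis-viva equation): v_p = √[μ(2/r₁ − 1/a_t)] = 48.251 km/s.
First burn Δv₁ = |v_p − v₁| = 11.224 km/s.
At r₂, v₂ = √(μ/r₂) = 15.6106 km/s.
Transfer-orbit speed at r₂: v_a = √[μ(2/r₂ − 1/a_t)] = 8.57649 km/s.
Second burn Δv₂ = |v₂ − v_a| = 7.0341 km/s.
Δv = Δv₁ + Δv₂ = 11.224 + 7.0341 = 18.26 km/s.

Δv = 18.3 km/s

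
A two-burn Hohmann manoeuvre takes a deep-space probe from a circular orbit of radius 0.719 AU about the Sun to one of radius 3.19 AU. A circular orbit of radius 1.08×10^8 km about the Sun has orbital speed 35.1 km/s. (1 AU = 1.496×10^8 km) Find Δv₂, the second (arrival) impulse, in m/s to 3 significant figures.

From the circular-orbit relation v² = μ/r at r = 1.08×10^8 km: μ = v²r = (35.1)² × 1.08×10^8 = 1.33057×10^11 km³/s².
In km: r₁ = 0.719 × 1.496×10^8 = 1.075624×10^8 km; r₂ = 3.19 × 1.496×10^8 = 4.77224×10^8 km.
Semi-major axis of the transfer orbit: a_t = (1.075624×10^8 + 4.77224×10^8)/2 = 2.923932×10^8 km.
On the circular orbit at r = 4.77224×10^8 km, v_c = √(μ/r) = 16.70 km/s.
Transfer-orbit speed at the same r (vis-viva, a = a_t): v_t = √[μ(2/r − 1/a_t)] = 10.13 km/s.
Δv₂ = |v_t − v_c| = |10.13 − 16.70| = 6.570 km/s.

Δv₂ = 6570 m/s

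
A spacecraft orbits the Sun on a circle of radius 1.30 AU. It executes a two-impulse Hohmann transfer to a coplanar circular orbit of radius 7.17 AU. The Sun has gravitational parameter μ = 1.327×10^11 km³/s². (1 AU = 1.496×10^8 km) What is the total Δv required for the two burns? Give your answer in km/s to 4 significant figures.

Δv = 12.83 km/s

In km: r₁ = 1.30 × 1.496×10^8 = 1.9448×10^8 km; r₂ = 7.17 × 1.496×10^8 = 1.072632×10^9 km.
Transfer-ellipse semi-major axis a_t = (r₁ + r₂)/2 = (1.9448×10^8 + 1.072632×10^9)/2 = 6.33556×10^8 km.
Circular speed at r₁: v₁ = √(μ/r₁) = √(1.327×10^11/1.9448×10^8) = 26.121 km/s.
Transfer-orbit speed at r₁ (vis-viva): v_p = √[μ(2/r₁ − 1/a_t)] = 33.988 km/s.
First burn Δv₁ = |v_p − v₁| = 7.867 km/s.
Circular speed at r₂: v₂ = √(μ/r₂) = 11.1227 km/s.
Transfer-orbit speed at r₂: v_a = √[μ(2/r₂ − 1/a_t)] = 6.16247 km/s.
Second burn Δv₂ = |v₂ − v_a| = 4.960 km/s.
Δv = Δv₁ + Δv₂ = 7.867 + 4.960 = 12.83 km/s.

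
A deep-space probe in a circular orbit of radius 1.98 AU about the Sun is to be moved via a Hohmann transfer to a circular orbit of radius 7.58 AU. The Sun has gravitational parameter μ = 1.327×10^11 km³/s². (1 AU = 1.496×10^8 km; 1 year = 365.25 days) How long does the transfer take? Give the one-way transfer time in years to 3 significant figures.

t = 5.23 years

In km: r₁ = 1.98 × 1.496×10^8 = 2.96208×10^8 km; r₂ = 7.58 × 1.496×10^8 = 1.133968×10^9 km.
Transfer-ellipse semi-major axis a_t = (r₁ + r₂)/2 = (2.96208×10^8 + 1.133968×10^9)/2 = 7.15088×10^8 km.
By Kepler's third law the transfer-orbit period is T = 2π√(a_t³/μ), so t = T/2 = 1.649×10^8 s.
Converting: 1.649×10^8 s ÷ 3.15576×10^7 s/year (365.25 × 86400) = 5.23 years.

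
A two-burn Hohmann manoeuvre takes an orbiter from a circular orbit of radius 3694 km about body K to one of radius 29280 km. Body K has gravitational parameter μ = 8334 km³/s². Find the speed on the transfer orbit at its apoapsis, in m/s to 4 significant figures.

The Hohmann ellipse has a_t = (r₁ + r₂)/2 = 16487 km.
At apoapsis, r = 29280 km.
From the vis-viva equation, v = √[μ(2/r − 1/a_t)] = 0.2525 km/s.

v = 252.5 m/s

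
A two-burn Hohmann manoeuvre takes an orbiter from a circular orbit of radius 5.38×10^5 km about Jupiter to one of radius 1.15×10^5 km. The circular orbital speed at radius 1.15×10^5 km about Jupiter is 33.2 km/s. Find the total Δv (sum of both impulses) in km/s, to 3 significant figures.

Δv = 15.7 km/s

From the circular-orbit relation v² = μ/r at r = 1.15×10^5 km: μ = v²r = (33.2)² × 1.15×10^5 = 1.26758×10^8 km³/s².
The Hohmann ellipse has a_t = (r₁ + r₂)/2 = 3.265×10^5 km.
At r₁ the circular-orbit speed is v₁ = √(μ/r₁) = 15.35 km/s.
On the transfer ellipse at r₁, v² = μ(2/r − 1/a) gives v_a = √[μ(2/r₁ − 1/a_t)] = 9.110 km/s.
First burn Δv₁ = |v_a − v₁| = 6.240 km/s.
At r₂, v₂ = √(μ/r₂) = 33.200 km/s.
Transfer-orbit speed at r₂: v_p = √[μ(2/r₂ − 1/a_t)] = 42.617 km/s.
Second burn Δv₂ = |v₂ − v_p| = 9.417 km/s.
Total Δv = Δv₁ + Δv₂ = 15.66 km/s.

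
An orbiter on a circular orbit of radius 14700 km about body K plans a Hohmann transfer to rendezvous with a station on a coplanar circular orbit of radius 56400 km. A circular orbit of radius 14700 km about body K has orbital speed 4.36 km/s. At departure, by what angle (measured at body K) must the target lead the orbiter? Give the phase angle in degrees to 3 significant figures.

φ = 89.9°

From the circular-orbit relation v² = μ/r at r = 14700 km: μ = v²r = (4.36)² × 14700 = 2.79441×10^5 km³/s².
Semi-major axis of the transfer orbit: a_t = (14700 + 56400)/2 = 35550 km.
Transfer time t = π√(a_t³/μ) = 39834.9 s.
The target's mean motion on its circular orbit is ω₂ = √(μ/r₂³) = 3.94663×10^-5 rad/s.
Angle swept by the target during transfer: ω₂·t = 1.57214 rad = 90.08°.
Arrival is 180° from departure on the ellipse, so φ = 180° − 90.08° = 89.9°.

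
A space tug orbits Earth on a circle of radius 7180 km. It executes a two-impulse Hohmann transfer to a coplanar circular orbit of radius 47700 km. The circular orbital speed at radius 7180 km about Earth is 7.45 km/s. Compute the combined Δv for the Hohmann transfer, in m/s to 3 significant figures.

From the circular-orbit relation v² = μ/r at r = 7180 km: μ = v²r = (7.45)² × 7180 = 3.98508×10^5 km³/s².
Semi-major axis of the transfer orbit: a_t = (7180 + 47700)/2 = 27440 km.
At r₁ the circular-orbit speed is v₁ = √(μ/r₁) = 7.4500 km/s.
On the transfer ellipse at r₁, vis-viva gives v_p = √[μ(2/r₁ − 1/a_t)] = 9.8225 km/s.
First burn Δv₁ = |v_p − v₁| = 2.3725 km/s.
At r₂, v₂ = √(μ/r₂) = 2.8904 km/s.
Transfer-orbit speed at r₂: v_a = √[μ(2/r₂ − 1/a_t)] = 1.4785 km/s.
Second burn Δv₂ = |v₂ − v_a| = 1.4119 km/s.
Total Δv = Δv₁ + Δv₂ = 3.784 km/s.

Δv = 3780 m/s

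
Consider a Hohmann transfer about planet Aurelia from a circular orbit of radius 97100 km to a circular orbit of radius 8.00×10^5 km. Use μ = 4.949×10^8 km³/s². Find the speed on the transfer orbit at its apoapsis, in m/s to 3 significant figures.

v = 11600 m/s

Semi-major axis of the transfer orbit: a_t = (97100 + 8.000×10^5)/2 = 4.4855×10^5 km.
The apoapsis of the transfer ellipse is at r = 8.000×10^5 km.
Vis-viva: v = √[μ(2/r − 1/a_t)] = √[4.949×10^8 × (2/8.000×10^5 − 1/4.4855×10^5)] = 11.57 km/s.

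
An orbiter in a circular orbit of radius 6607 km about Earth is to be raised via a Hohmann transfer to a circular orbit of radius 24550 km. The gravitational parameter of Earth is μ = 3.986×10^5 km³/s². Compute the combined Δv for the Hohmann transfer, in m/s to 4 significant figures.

Δv = 3389 m/s

Transfer-ellipse semi-major axis a_t = (r₁ + r₂)/2 = (6607 + 24550)/2 = 15578.5 km.
Circular speed at r₁: v₁ = √(μ/r₁) = √(3.986×10^5/6607) = 7.76724 km/s.
On the transfer ellipse at r₁, v² = μ(2/r − 1/a) gives v_p = √[μ(2/r₁ − 1/a_t)] = 9.75056 km/s.
First burn Δv₁ = |v_p − v₁| = 1.9833 km/s.
At r₂, v₂ = √(μ/r₂) = 4.0294 km/s.
Transfer-orbit speed at r₂: v_a = √[μ(2/r₂ − 1/a_t)] = 2.6241 km/s.
Second burn Δv₂ = |v₂ − v_a| = 1.4053 km/s.
Δv = Δv₁ + Δv₂ = 1.9833 + 1.4053 = 3.389 km/s.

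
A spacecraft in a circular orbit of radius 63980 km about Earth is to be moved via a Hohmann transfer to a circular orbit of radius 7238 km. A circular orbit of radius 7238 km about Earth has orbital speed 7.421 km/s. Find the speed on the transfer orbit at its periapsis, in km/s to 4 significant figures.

From the circular-orbit relation v² = μ/r at r = 7238 km: μ = v²r = (7.421)² × 7238 = 3.98606×10^5 km³/s².
Semi-major axis of the transfer orbit: a_t = (63980 + 7238)/2 = 35609 km.
At periapsis, r = 7238 km.
Applying v² = μ(2/r − 1/a_t): v = 9.947 km/s.

v = 9.947 km/s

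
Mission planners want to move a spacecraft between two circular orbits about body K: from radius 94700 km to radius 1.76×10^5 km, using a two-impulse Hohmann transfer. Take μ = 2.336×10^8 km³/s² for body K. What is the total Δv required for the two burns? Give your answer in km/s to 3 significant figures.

Semi-major axis of the transfer orbit: a_t = (94700 + 1.760×10^5)/2 = 1.3535×10^5 km.
Circular speed at r₁: v₁ = √(μ/r₁) = √(2.336×10^8/94700) = 49.666 km/s.
Transfer-orbit speed at r₁ (vis-viva): v_p = √[μ(2/r₁ − 1/a_t)] = 56.635 km/s.
First burn Δv₁ = |v_p − v₁| = 6.969 km/s.
At r₂, v₂ = √(μ/r₂) = 36.432 km/s.
Transfer-orbit speed at r₂: v_a = √[μ(2/r₂ − 1/a_t)] = 30.474 km/s.
Second burn Δv₂ = |v₂ − v_a| = 5.958 km/s.
Total Δv = Δv₁ + Δv₂ = 12.93 km/s.

Δv = 12.9 km/s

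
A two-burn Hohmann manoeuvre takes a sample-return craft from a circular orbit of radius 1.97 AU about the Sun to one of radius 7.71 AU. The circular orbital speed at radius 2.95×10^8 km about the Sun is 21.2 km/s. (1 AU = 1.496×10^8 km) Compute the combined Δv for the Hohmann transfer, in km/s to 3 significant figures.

From the circular-orbit relation v² = μ/r at r = 2.95×10^8 km: μ = v²r = (21.2)² × 2.95×10^8 = 1.32585×10^11 km³/s².
In km: r₁ = 1.97 × 1.496×10^8 = 2.94712×10^8 km; r₂ = 7.71 × 1.496×10^8 = 1.153416×10^9 km.
The Hohmann ellipse has a_t = (r₁ + r₂)/2 = 7.24064×10^8 km.
Circular speed at r₁: v₁ = √(μ/r₁) = √(1.32585×10^11/2.94712×10^8) = 21.21 km/s.
Transfer-orbit speed at r₁ (vis-viva): v_p = √[μ(2/r₁ − 1/a_t)] = 26.77 km/s.
First burn Δv₁ = |v_p − v₁| = 5.560 km/s.
Circular speed at r₂: v₂ = √(μ/r₂) = 10.721 km/s.
Transfer-orbit speed at r₂: v_a = √[μ(2/r₂ − 1/a_t)] = 6.8401 km/s.
Second burn Δv₂ = |v₂ − v_a| = 3.881 km/s.
Δv = Δv₁ + Δv₂ = 5.560 + 3.881 = 9.441 km/s.

Δv = 9.44 km/s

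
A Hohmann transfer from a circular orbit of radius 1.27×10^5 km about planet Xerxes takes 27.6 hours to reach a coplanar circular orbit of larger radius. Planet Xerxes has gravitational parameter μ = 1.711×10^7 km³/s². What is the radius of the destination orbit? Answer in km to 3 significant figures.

Transfer time t = 27.6 hours = 99360 s, and t = π√(a_t³/μ).
So a_t = (μ t²/π²)^(1/3) = (1.711×10^7 × (99360)² / π²)^(1/3) = 2.5771×10^5 km.
Since a_t = (r₁ + r₂)/2, r₂ = 2a_t − r₁ = 2×2.5771×10^5 − 1.270×10^5 = 3.8842×10^5 km.

r₂ = 3.88×10^5 km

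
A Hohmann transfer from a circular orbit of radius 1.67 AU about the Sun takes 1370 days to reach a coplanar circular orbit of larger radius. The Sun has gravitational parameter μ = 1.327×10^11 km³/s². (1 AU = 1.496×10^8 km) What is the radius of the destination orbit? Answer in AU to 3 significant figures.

In km: r₁ = 1.67 × 1.496×10^8 = 2.49832×10^8 km.
Transfer time t = 1370 days = 1.18368×10^8 s, and t = π√(a_t³/μ).
So a_t = (μ t²/π²)^(1/3) = (1.327×10^11 × (1.18368×10^8)² / π²)^(1/3) = 5.7325×10^8 km.
Since a_t = (r₁ + r₂)/2, r₂ = 2a_t − r₁ = 2×5.7325×10^8 − 2.49832×10^8 = 8.96668×10^8 km.
In AU: r₂ = 8.96668×10^8 / 1.496×10^8 = 5.99 AU.

r₂ = 5.99 AU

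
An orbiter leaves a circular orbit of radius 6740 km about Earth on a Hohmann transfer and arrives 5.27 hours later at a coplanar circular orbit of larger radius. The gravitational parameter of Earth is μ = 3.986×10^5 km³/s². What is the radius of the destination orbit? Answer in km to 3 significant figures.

Transfer time t = 5.27 hours = 18972 s, and t = π√(a_t³/μ).
So a_t = (μ t²/π²)^(1/3) = (3.986×10^5 × (18972)² / π²)^(1/3) = 24406 km.
Since a_t = (r₁ + r₂)/2, r₂ = 2a_t − r₁ = 2×24406 − 6740 = 42072 km.

r₂ = 42100 km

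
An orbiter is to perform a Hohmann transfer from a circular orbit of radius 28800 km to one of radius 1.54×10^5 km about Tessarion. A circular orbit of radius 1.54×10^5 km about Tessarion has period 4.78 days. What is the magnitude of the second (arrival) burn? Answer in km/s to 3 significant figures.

From Kepler's third law T² = 4π²r³/μ at r = 1.54×10^5 km, T = 4.78 days = 4.78 × 86400 s = 4.12992×10^5 s: μ = 4π²r³/T² = 8.45354×10^5 km³/s².
Transfer-ellipse semi-major axis a_t = (r₁ + r₂)/2 = (28800 + 1.540×10^5)/2 = 91400 km.
On the circular orbit at r = 1.540×10^5 km, v_c = √(μ/r) = 2.343 km/s.
Transfer-orbit speed at the same r (vis-viva, a = a_t): v_t = √[μ(2/r − 1/a_t)] = 1.315 km/s.
Δv₂ = |v_t − v_c| = |1.315 − 2.343| = 1.028 km/s.

Δv₂ = 1.03 km/s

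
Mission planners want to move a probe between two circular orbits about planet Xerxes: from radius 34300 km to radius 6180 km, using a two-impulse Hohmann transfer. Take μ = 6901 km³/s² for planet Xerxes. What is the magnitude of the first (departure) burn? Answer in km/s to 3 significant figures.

Semi-major axis of the transfer orbit: a_t = (34300 + 6180)/2 = 20240 km.
On the circular orbit at r = 34300 km, v_c = √(μ/r) = 0.44855 km/s.
Transfer-orbit speed at the same r (vis-viva, a = a_t): v_t = √[μ(2/r − 1/a_t)] = 0.24786 km/s.
Δv₁ = |v_t − v_c| = |0.24786 − 0.44855| = 0.2007 km/s.

Δv₁ = 0.201 km/s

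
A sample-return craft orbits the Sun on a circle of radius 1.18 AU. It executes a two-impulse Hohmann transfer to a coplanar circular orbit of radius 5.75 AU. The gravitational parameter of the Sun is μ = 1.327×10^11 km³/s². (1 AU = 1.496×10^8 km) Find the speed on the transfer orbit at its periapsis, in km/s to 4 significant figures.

v = 35.32 km/s

In km: r₁ = 1.18 × 1.496×10^8 = 1.76528×10^8 km; r₂ = 5.75 × 1.496×10^8 = 8.602×10^8 km.
The Hohmann ellipse has a_t = (r₁ + r₂)/2 = 5.18364×10^8 km.
At periapsis, r = 1.76528×10^8 km.
From the vis-viva equation, v = √[μ(2/r − 1/a_t)] = 35.32 km/s.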